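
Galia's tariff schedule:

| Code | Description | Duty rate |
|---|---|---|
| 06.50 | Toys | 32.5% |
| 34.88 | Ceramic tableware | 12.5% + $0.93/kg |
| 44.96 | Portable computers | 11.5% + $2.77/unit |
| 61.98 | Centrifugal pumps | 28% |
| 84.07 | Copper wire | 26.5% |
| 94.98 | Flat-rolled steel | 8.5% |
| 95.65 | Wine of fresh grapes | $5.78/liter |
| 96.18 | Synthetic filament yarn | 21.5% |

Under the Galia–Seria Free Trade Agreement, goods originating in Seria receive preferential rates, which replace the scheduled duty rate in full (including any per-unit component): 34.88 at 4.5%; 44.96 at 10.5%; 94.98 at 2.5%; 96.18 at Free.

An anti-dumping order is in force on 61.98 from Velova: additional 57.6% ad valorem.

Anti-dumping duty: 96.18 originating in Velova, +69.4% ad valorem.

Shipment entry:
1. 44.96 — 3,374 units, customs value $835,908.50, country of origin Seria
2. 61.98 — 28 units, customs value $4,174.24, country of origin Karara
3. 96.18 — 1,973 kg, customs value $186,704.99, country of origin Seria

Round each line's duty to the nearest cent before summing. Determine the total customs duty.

Line 1 (44.96, Seria, 3,374 units, $835,908.50):
Base rate for 44.96 is 11.5% + $2.77/unit.
Origin Seria qualifies under the Galia–Seria agreement and 44.96 is covered: preferential rate 10.5% applies instead.
Duty = $835,908.50 × 10.5% = $87,770.39.
Line 2 (61.98, Karara, 28 units, $4,174.24):
Base rate for 61.98 is 28%.
The additional-duty order on 61.98 targets Velova, not Karara; it does not apply.
Duty = $4,174.24 × 28% = $1,168.79.
Line 3 (96.18, Seria, 1,973 kg, $186,704.99):
Base rate for 96.18 is 21.5%.
Origin Seria qualifies under the Galia–Seria agreement and 96.18 is covered: preferential rate Free applies instead.
The additional-duty order on 96.18 targets Velova, not Seria; it does not apply.
Duty = $186,704.99 × 0% = $0.00.
Total = $87,770.39 + $1,168.79 + $0.00 = $88,939.18.

$88,939.18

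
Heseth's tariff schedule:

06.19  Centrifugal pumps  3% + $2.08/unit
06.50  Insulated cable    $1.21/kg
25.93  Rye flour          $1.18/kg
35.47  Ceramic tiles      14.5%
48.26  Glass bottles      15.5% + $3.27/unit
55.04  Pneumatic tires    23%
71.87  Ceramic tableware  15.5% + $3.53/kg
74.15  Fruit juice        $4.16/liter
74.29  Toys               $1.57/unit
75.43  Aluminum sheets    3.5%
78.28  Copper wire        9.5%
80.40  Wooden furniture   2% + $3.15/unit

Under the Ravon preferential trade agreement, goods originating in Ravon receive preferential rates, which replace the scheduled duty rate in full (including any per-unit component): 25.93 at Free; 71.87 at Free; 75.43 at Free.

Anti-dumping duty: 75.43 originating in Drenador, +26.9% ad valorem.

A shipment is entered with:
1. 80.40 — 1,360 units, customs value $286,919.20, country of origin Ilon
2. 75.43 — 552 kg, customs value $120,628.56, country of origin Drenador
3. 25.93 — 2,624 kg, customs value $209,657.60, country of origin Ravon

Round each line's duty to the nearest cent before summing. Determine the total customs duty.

$46,693.46

Line 1 (80.40, Ilon, 1,360 units, $286,919.20):
Base rate for 80.40 is 2% + $3.15/unit.
Duty = $286,919.20 × 2% + 1,360 × $3.15 = $10,022.38.
Line 2 (75.43, Drenador, 552 kg, $120,628.56):
Base rate for 75.43 is 3.5%.
75.43 has an FTA preferential rate, but origin Drenador is not Ravon; base rate stands.
Additional duty on 75.43 from Drenador: +26.9%. Applied ad valorem rate: 3.5% + 26.9% = 30.4%.
Duty = $120,628.56 × 30.4% = $36,671.08.
Line 3 (25.93, Ravon, 2,624 kg, $209,657.60):
Base rate for 25.93 is $1.18/kg.
Origin Ravon qualifies under the Heseth–Ravon agreement and 25.93 is covered: preferential rate Free applies instead.
Duty = $209,657.60 × 0% = $0.00.
Total = $10,022.38 + $36,671.08 + $0.00 = $46,693.46.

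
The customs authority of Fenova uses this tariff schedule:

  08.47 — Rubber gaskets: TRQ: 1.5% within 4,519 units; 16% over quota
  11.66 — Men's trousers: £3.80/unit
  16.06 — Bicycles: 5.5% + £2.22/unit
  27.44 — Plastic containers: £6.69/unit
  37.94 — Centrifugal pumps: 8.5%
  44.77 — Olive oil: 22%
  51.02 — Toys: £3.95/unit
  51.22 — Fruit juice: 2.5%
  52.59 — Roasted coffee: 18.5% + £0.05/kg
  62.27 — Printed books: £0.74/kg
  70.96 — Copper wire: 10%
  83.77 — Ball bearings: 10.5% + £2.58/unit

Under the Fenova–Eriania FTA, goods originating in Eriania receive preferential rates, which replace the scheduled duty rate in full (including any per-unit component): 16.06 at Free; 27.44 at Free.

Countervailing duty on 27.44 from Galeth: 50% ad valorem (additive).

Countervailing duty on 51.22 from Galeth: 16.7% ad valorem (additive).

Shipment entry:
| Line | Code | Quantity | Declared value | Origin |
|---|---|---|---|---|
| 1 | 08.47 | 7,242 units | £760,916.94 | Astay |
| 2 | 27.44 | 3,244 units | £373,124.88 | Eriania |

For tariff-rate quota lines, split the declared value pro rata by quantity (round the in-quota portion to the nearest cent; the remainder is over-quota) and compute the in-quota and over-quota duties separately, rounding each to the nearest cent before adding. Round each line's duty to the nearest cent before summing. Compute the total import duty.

Line 1 (08.47, Astay, 7,242 units, £760,916.94):
Code 08.47 is under a tariff-rate quota (threshold 4,519 units). In-quota: 4,519 units at 1.5%; over-quota: 2,723 units at 16%.
Pro-rata value split: in-quota = £760,916.94 × 4,519/7,242 = £474,811.33; over-quota = £760,916.94 − £474,811.33 = £286,105.61.
In-quota duty = £474,811.33 × 1.5% = £7,122.17. Over-quota duty = £286,105.61 × 16% = £45,776.90.
Line duty = £7,122.17 + £45,776.90 = £52,899.07.
Line 2 (27.44, Eriania, 3,244 units, £373,124.88):
Base rate for 27.44 is £6.69/unit.
Origin Eriania qualifies under the Fenova–Eriania agreement and 27.44 is covered: preferential rate Free applies instead.
The additional-duty order on 27.44 targets Galeth, not Eriania; it does not apply.
Duty = £373,124.88 × 0% = £0.00.
Total = £52,899.07 + £0.00 = £52,899.07.

£52,899.07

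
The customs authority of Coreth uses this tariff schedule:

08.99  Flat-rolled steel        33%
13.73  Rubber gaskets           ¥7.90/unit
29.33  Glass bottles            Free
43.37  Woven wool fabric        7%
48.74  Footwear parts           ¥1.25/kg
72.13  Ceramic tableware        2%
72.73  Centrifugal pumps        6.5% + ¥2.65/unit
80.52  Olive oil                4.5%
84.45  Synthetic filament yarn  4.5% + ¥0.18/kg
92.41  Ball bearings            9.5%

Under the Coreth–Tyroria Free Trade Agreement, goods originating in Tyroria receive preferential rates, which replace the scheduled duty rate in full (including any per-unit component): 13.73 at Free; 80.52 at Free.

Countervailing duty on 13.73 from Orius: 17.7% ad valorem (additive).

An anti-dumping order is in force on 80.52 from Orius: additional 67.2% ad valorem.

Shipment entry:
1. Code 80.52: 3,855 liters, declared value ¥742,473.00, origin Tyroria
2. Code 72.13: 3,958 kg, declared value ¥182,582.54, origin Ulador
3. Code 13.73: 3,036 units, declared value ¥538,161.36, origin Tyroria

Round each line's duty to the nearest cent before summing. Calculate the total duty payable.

¥3,651.65

Line 1 (80.52, Tyroria, 3,855 liters, ¥742,473.00):
Base rate for 80.52 is 4.5%.
Origin Tyroria qualifies under the Coreth–Tyroria agreement and 80.52 is covered: preferential rate Free applies instead.
The additional-duty order on 80.52 targets Orius, not Tyroria; it does not apply.
Duty = ¥742,473.00 × 0% = ¥0.00.
Line 2 (72.13, Ulador, 3,958 kg, ¥182,582.54):
Base rate for 72.13 is 2%.
Duty = ¥182,582.54 × 2% = ¥3,651.65.
Line 3 (13.73, Tyroria, 3,036 units, ¥538,161.36):
Base rate for 13.73 is ¥7.90/unit.
Origin Tyroria qualifies under the Coreth–Tyroria agreement and 13.73 is covered: preferential rate Free applies instead.
The additional-duty order on 13.73 targets Orius, not Tyroria; it does not apply.
Duty = ¥538,161.36 × 0% = ¥0.00.
Total = ¥0.00 + ¥3,651.65 + ¥0.00 = ¥3,651.65.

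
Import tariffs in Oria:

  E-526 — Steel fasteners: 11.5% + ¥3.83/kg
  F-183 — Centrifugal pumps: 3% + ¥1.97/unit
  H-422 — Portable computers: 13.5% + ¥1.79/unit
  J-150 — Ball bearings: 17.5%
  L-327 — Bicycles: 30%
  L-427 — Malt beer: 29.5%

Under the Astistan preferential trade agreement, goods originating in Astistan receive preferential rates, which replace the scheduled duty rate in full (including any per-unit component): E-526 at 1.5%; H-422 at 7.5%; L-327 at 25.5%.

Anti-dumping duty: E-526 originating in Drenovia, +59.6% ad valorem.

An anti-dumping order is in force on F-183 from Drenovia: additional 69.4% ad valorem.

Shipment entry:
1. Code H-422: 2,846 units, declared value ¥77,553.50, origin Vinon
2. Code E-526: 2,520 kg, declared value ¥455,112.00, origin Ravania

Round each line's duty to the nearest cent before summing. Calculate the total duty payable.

¥77,553.54

Line 1 (H-422, Vinon, 2,846 units, ¥77,553.50):
Base rate for H-422 is 13.5% + ¥1.79/unit.
H-422 has an FTA preferential rate, but origin Vinon is not Astistan; base rate stands.
Duty = ¥77,553.50 × 13.5% + 2,846 × ¥1.79 = ¥15,564.06.
Line 2 (E-526, Ravania, 2,520 kg, ¥455,112.00):
Base rate for E-526 is 11.5% + ¥3.83/kg.
E-526 has an FTA preferential rate, but origin Ravania is not Astistan; base rate stands.
The additional-duty order on E-526 targets Drenovia, not Ravania; it does not apply.
Duty = ¥455,112.00 × 11.5% + 2,520 × ¥3.83 = ¥61,989.48.
Total = ¥15,564.06 + ¥61,989.48 = ¥77,553.54.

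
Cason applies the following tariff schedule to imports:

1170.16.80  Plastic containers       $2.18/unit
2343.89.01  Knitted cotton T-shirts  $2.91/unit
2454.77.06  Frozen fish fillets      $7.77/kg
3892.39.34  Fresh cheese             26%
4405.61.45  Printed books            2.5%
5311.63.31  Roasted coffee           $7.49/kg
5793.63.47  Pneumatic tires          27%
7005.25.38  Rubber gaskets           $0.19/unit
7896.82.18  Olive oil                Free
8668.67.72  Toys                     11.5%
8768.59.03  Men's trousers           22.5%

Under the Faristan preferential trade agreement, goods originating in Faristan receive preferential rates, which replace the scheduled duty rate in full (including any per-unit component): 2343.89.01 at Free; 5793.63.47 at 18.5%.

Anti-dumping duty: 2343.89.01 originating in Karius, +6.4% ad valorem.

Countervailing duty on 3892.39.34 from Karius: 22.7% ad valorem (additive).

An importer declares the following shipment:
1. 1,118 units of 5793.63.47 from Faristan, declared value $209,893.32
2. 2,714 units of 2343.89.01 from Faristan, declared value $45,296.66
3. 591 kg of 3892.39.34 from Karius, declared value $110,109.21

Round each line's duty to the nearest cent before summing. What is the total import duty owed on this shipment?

$92,453.45

Line 1 (5793.63.47, Faristan, 1,118 units, $209,893.32):
Base rate for 5793.63.47 is 27%.
Origin Faristan qualifies under the Cason–Faristan agreement and 5793.63.47 is covered: preferential rate 18.5% applies instead.
Duty = $209,893.32 × 18.5% = $38,830.26.
Line 2 (2343.89.01, Faristan, 2,714 units, $45,296.66):
Base rate for 2343.89.01 is $2.91/unit.
Origin Faristan qualifies under the Cason–Faristan agreement and 2343.89.01 is covered: preferential rate Free applies instead.
The additional-duty order on 2343.89.01 targets Karius, not Faristan; it does not apply.
Duty = $45,296.66 × 0% = $0.00.
Line 3 (3892.39.34, Karius, 591 kg, $110,109.21):
Base rate for 3892.39.34 is 26%.
Additional duty on 3892.39.34 from Karius: +22.7%. Applied ad valorem rate: 26% + 22.7% = 48.7%.
Duty = $110,109.21 × 48.7% = $53,623.19.
Total = $38,830.26 + $0.00 + $53,623.19 = $92,453.45.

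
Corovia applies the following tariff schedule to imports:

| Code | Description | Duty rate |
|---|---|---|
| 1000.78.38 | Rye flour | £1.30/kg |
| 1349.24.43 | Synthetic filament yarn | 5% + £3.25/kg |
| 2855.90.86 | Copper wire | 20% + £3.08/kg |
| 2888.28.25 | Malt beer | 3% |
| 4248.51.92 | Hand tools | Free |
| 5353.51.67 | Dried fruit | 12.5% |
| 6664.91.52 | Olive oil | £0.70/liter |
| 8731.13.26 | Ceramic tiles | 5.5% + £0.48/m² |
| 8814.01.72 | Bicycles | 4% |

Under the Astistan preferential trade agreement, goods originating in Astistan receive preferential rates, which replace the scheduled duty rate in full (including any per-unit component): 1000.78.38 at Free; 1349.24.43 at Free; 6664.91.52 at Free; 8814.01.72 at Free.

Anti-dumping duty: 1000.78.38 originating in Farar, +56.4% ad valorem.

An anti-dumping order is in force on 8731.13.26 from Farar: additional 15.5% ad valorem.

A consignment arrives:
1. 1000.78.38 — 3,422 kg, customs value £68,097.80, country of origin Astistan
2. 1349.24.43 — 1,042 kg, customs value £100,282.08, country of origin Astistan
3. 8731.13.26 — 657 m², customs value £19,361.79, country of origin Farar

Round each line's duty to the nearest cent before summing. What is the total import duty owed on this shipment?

Line 1 (1000.78.38, Astistan, 3,422 kg, £68,097.80):
Base rate for 1000.78.38 is £1.30/kg.
Origin Astistan qualifies under the Corovia–Astistan agreement and 1000.78.38 is covered: preferential rate Free applies instead.
The additional-duty order on 1000.78.38 targets Farar, not Astistan; it does not apply.
Duty = £68,097.80 × 0% = £0.00.
Line 2 (1349.24.43, Astistan, 1,042 kg, £100,282.08):
Base rate for 1349.24.43 is 5% + £3.25/kg.
Origin Astistan qualifies under the Corovia–Astistan agreement and 1349.24.43 is covered: preferential rate Free applies instead.
Duty = £100,282.08 × 0% = £0.00.
Line 3 (8731.13.26, Farar, 657 m², £19,361.79):
Base rate for 8731.13.26 is 5.5% + £0.48/m².
Additional duty on 8731.13.26 from Farar: +15.5%. Applied ad valorem rate: 5.5% + 15.5% = 21%.
Duty = £19,361.79 × 21% + 657 × £0.48 = £4,381.34.
Total = £0.00 + £0.00 + £4,381.34 = £4,381.34.

£4,381.34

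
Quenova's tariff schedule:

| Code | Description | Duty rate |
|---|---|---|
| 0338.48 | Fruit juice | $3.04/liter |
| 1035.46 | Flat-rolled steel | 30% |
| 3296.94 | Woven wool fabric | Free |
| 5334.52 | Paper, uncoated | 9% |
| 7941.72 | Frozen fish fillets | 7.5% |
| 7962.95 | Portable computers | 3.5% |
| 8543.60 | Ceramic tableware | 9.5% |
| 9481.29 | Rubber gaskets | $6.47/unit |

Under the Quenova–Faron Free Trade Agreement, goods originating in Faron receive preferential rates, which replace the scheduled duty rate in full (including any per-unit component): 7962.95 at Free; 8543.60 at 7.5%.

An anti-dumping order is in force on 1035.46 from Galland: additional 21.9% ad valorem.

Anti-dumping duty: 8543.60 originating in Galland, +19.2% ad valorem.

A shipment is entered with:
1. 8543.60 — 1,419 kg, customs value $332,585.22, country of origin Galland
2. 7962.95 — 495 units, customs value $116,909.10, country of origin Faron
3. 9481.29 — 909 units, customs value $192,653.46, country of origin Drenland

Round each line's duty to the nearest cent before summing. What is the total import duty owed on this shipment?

Line 1 (8543.60, Galland, 1,419 kg, $332,585.22):
Base rate for 8543.60 is 9.5%.
8543.60 has an FTA preferential rate, but origin Galland is not Faron; base rate stands.
Additional duty on 8543.60 from Galland: +19.2%. Applied ad valorem rate: 9.5% + 19.2% = 28.7%.
Duty = $332,585.22 × 28.7% = $95,451.96.
Line 2 (7962.95, Faron, 495 units, $116,909.10):
Base rate for 7962.95 is 3.5%.
Origin Faron qualifies under the Quenova–Faron agreement and 7962.95 is covered: preferential rate Free applies instead.
Duty = $116,909.10 × 0% = $0.00.
Line 3 (9481.29, Drenland, 909 units, $192,653.46):
Base rate for 9481.29 is $6.47/unit.
Duty = 909 × $6.47 = $5,881.23.
Total = $95,451.96 + $0.00 + $5,881.23 = $101,333.19.

$101,333.19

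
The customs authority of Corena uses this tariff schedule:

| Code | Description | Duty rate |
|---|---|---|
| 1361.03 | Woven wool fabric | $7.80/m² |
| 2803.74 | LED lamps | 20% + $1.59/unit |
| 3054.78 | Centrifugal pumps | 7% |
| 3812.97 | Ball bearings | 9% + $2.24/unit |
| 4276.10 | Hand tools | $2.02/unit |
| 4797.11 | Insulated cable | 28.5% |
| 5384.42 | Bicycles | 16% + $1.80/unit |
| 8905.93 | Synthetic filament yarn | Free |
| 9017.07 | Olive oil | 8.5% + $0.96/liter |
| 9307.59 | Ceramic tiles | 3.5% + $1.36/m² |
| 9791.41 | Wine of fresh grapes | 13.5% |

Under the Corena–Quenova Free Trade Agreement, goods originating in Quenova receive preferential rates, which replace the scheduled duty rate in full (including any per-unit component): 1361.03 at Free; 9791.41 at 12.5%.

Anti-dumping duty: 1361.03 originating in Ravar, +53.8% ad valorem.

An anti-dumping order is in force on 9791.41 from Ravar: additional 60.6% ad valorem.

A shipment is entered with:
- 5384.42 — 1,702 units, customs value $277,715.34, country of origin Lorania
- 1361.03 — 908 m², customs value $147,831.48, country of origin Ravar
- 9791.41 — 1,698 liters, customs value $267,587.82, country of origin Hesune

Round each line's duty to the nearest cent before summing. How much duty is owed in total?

$170,238.15

Line 1 (5384.42, Lorania, 1,702 units, $277,715.34):
Base rate for 5384.42 is 16% + $1.80/unit.
Duty = $277,715.34 × 16% + 1,702 × $1.80 = $47,498.05.
Line 2 (1361.03, Ravar, 908 m², $147,831.48):
Base rate for 1361.03 is $7.80/m².
1361.03 has an FTA preferential rate, but origin Ravar is not Quenova; base rate stands.
Additional duty on 1361.03 from Ravar: +53.8% ad valorem. Applied ad valorem rate = 53.8%.
Duty = $147,831.48 × 53.8% + 908 × $7.80 = $86,615.74.
Line 3 (9791.41, Hesune, 1,698 liters, $267,587.82):
Base rate for 9791.41 is 13.5%.
9791.41 has an FTA preferential rate, but origin Hesune is not Quenova; base rate stands.
The additional-duty order on 9791.41 targets Ravar, not Hesune; it does not apply.
Duty = $267,587.82 × 13.5% = $36,124.36.
Total = $47,498.05 + $86,615.74 + $36,124.36 = $170,238.15.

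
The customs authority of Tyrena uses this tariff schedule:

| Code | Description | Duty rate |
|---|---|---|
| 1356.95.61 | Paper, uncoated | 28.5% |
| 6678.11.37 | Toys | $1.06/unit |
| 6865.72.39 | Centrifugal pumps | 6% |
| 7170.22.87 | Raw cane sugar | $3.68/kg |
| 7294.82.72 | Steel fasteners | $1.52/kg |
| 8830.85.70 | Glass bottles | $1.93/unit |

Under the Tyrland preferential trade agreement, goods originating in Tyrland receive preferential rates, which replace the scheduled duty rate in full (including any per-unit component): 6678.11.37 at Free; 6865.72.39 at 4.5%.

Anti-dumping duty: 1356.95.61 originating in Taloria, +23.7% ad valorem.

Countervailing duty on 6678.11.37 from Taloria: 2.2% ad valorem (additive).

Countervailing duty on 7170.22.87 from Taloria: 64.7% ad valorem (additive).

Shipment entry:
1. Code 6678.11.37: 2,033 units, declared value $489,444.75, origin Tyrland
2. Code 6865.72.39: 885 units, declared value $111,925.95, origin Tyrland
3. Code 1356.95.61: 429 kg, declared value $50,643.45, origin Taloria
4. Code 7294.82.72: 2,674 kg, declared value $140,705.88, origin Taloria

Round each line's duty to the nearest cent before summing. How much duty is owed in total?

$35,537.03

Line 1 (6678.11.37, Tyrland, 2,033 units, $489,444.75):
Base rate for 6678.11.37 is $1.06/unit.
Origin Tyrland qualifies under the Tyrena–Tyrland agreement and 6678.11.37 is covered: preferential rate Free applies instead.
The additional-duty order on 6678.11.37 targets Taloria, not Tyrland; it does not apply.
Duty = $489,444.75 × 0% = $0.00.
Line 2 (6865.72.39, Tyrland, 885 units, $111,925.95):
Base rate for 6865.72.39 is 6%.
Origin Tyrland qualifies under the Tyrena–Tyrland agreement and 6865.72.39 is covered: preferential rate 4.5% applies instead.
Duty = $111,925.95 × 4.5% = $5,036.67.
Line 3 (1356.95.61, Taloria, 429 kg, $50,643.45):
Base rate for 1356.95.61 is 28.5%.
Additional duty on 1356.95.61 from Taloria: +23.7%. Applied ad valorem rate: 28.5% + 23.7% = 52.2%.
Duty = $50,643.45 × 52.2% = $26,435.88.
Line 4 (7294.82.72, Taloria, 2,674 kg, $140,705.88):
Base rate for 7294.82.72 is $1.52/kg.
Duty = 2,674 × $1.52 = $4,064.48.
Total = $0.00 + $5,036.67 + $26,435.88 + $4,064.48 = $35,537.03.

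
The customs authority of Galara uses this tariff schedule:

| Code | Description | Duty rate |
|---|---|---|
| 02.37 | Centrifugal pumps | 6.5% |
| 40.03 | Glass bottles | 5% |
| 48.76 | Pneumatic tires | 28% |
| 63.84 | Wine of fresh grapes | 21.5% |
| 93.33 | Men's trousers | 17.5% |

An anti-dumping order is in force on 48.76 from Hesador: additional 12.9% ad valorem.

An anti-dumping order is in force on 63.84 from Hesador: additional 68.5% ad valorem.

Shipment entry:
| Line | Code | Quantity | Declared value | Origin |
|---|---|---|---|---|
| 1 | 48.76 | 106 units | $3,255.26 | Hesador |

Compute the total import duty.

$1,331.40

Line 1 (48.76, Hesador, 106 units, $3,255.26):
Base rate for 48.76 is 28%.
Additional duty on 48.76 from Hesador: +12.9%. Applied ad valorem rate: 28% + 12.9% = 40.9%.
Duty = $3,255.26 × 40.9% = $1,331.40.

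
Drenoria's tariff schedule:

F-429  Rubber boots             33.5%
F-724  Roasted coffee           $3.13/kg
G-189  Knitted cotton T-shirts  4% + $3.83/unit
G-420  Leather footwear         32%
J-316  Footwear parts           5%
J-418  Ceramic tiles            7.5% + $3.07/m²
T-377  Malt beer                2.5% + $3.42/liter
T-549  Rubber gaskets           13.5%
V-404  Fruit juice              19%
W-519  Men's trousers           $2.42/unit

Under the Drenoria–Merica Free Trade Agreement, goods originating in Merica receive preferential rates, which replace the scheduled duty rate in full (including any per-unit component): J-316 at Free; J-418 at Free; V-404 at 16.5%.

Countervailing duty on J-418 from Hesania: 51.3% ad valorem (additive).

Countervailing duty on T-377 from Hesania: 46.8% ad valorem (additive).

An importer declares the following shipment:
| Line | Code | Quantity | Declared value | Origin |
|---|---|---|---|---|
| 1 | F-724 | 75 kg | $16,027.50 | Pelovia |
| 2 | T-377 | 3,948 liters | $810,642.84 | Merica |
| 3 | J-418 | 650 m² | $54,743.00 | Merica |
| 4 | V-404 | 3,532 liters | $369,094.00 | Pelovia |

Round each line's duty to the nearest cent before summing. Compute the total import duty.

Line 1 (F-724, Pelovia, 75 kg, $16,027.50):
Base rate for F-724 is $3.13/kg.
Duty = 75 × $3.13 = $234.75.
Line 2 (T-377, Merica, 3,948 liters, $810,642.84):
Base rate for T-377 is 2.5% + $3.42/liter.
Origin Merica is the FTA partner but T-377 is not on the preference list; base rate stands.
The additional-duty order on T-377 targets Hesania, not Merica; it does not apply.
Duty = $810,642.84 × 2.5% + 3,948 × $3.42 = $33,768.23.
Line 3 (J-418, Merica, 650 m², $54,743.00):
Base rate for J-418 is 7.5% + $3.07/m².
Origin Merica qualifies under the Drenoria–Merica agreement and J-418 is covered: preferential rate Free applies instead.
The additional-duty order on J-418 targets Hesania, not Merica; it does not apply.
Duty = $54,743.00 × 0% = $0.00.
Line 4 (V-404, Pelovia, 3,532 liters, $369,094.00):
Base rate for V-404 is 19%.
V-404 has an FTA preferential rate, but origin Pelovia is not Merica; base rate stands.
Duty = $369,094.00 × 19% = $70,127.86.
Total = $234.75 + $33,768.23 + $0.00 + $70,127.86 = $104,130.84.

$104,130.84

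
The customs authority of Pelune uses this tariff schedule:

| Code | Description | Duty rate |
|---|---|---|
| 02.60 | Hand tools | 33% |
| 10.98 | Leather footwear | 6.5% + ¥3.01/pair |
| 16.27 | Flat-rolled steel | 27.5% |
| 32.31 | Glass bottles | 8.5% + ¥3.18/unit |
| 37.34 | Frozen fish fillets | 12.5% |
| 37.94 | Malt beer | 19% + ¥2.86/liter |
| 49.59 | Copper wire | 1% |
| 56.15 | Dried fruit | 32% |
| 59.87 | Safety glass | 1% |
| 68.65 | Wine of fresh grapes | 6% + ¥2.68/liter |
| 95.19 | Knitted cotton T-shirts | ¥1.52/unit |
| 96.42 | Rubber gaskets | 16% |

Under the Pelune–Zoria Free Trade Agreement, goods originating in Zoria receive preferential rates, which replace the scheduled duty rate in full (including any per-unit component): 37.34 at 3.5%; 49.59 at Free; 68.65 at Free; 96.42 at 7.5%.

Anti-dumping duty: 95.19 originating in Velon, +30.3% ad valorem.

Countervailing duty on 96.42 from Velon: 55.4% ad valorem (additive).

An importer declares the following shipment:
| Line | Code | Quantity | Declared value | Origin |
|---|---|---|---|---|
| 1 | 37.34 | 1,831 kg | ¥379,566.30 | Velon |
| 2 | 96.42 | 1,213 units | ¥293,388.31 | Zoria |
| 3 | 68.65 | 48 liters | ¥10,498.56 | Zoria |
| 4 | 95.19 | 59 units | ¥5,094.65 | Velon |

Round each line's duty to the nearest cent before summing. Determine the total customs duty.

Line 1 (37.34, Velon, 1,831 kg, ¥379,566.30):
Base rate for 37.34 is 12.5%.
37.34 has an FTA preferential rate, but origin Velon is not Zoria; base rate stands.
Duty = ¥379,566.30 × 12.5% = ¥47,445.79.
Line 2 (96.42, Zoria, 1,213 units, ¥293,388.31):
Base rate for 96.42 is 16%.
Origin Zoria qualifies under the Pelune–Zoria agreement and 96.42 is covered: preferential rate 7.5% applies instead.
The additional-duty order on 96.42 targets Velon, not Zoria; it does not apply.
Duty = ¥293,388.31 × 7.5% = ¥22,004.12.
Line 3 (68.65, Zoria, 48 liters, ¥10,498.56):
Base rate for 68.65 is 6% + ¥2.68/liter.
Origin Zoria qualifies under the Pelune–Zoria agreement and 68.65 is covered: preferential rate Free applies instead.
Duty = ¥10,498.56 × 0% = ¥0.00.
Line 4 (95.19, Velon, 59 units, ¥5,094.65):
Base rate for 95.19 is ¥1.52/unit.
Additional duty on 95.19 from Velon: +30.3% ad valorem. Applied ad valorem rate = 30.3%.
Duty = ¥5,094.65 × 30.3% + 59 × ¥1.52 = ¥1,633.36.
Total = ¥47,445.79 + ¥22,004.12 + ¥0.00 + ¥1,633.36 = ¥71,083.27.

¥71,083.27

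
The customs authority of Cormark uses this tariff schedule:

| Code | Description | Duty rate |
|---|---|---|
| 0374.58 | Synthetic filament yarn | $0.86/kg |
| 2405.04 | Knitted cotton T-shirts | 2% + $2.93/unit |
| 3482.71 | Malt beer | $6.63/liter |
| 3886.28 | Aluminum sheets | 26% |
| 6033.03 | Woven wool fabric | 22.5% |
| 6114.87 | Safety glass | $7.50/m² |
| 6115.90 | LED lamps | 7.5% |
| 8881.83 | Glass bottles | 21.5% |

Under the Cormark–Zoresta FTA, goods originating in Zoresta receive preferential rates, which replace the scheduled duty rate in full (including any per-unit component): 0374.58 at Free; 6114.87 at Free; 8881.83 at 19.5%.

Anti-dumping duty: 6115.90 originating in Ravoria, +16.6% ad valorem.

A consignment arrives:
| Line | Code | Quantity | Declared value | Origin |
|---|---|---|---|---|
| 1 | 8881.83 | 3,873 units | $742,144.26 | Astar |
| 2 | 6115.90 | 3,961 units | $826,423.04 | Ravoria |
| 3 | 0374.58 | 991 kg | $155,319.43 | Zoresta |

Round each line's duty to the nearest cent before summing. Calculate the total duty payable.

$358,728.97

Line 1 (8881.83, Astar, 3,873 units, $742,144.26):
Base rate for 8881.83 is 21.5%.
8881.83 has an FTA preferential rate, but origin Astar is not Zoresta; base rate stands.
Duty = $742,144.26 × 21.5% = $159,561.02.
Line 2 (6115.90, Ravoria, 3,961 units, $826,423.04):
Base rate for 6115.90 is 7.5%.
Additional duty on 6115.90 from Ravoria: +16.6%. Applied ad valorem rate: 7.5% + 16.6% = 24.1%.
Duty = $826,423.04 × 24.1% = $199,167.95.
Line 3 (0374.58, Zoresta, 991 kg, $155,319.43):
Base rate for 0374.58 is $0.86/kg.
Origin Zoresta qualifies under the Cormark–Zoresta agreement and 0374.58 is covered: preferential rate Free applies instead.
Duty = $155,319.43 × 0% = $0.00.
Total = $159,561.02 + $199,167.95 + $0.00 = $358,728.97.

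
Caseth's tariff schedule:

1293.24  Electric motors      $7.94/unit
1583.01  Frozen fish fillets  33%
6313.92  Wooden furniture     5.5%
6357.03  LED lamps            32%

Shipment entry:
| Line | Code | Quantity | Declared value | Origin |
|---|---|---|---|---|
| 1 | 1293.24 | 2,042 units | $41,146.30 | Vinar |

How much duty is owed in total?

$16,213.48

Line 1 (1293.24, Vinar, 2,042 units, $41,146.30):
Base rate for 1293.24 is $7.94/unit.
Duty = 2,042 × $7.94 = $16,213.48.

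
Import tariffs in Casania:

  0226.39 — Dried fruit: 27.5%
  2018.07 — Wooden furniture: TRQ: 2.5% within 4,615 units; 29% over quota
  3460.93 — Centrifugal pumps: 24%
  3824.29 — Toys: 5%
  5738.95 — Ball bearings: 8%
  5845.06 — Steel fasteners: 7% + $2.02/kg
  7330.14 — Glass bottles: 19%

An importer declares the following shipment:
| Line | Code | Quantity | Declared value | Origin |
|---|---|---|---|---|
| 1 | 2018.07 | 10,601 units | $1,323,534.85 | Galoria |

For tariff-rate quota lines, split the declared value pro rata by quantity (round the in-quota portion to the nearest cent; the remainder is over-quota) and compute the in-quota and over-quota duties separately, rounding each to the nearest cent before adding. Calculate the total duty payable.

$231,136.68

Line 1 (2018.07, Galoria, 10,601 units, $1,323,534.85):
Code 2018.07 is under a tariff-rate quota (threshold 4,615 units). In-quota: 4,615 units at 2.5%; over-quota: 5,986 units at 29%.
Pro-rata value split: in-quota = $1,323,534.85 × 4,615/10,601 = $576,182.75; over-quota = $1,323,534.85 − $576,182.75 = $747,352.10.
In-quota duty = $576,182.75 × 2.5% = $14,404.57. Over-quota duty = $747,352.10 × 29% = $216,732.11.
Line duty = $14,404.57 + $216,732.11 = $231,136.68.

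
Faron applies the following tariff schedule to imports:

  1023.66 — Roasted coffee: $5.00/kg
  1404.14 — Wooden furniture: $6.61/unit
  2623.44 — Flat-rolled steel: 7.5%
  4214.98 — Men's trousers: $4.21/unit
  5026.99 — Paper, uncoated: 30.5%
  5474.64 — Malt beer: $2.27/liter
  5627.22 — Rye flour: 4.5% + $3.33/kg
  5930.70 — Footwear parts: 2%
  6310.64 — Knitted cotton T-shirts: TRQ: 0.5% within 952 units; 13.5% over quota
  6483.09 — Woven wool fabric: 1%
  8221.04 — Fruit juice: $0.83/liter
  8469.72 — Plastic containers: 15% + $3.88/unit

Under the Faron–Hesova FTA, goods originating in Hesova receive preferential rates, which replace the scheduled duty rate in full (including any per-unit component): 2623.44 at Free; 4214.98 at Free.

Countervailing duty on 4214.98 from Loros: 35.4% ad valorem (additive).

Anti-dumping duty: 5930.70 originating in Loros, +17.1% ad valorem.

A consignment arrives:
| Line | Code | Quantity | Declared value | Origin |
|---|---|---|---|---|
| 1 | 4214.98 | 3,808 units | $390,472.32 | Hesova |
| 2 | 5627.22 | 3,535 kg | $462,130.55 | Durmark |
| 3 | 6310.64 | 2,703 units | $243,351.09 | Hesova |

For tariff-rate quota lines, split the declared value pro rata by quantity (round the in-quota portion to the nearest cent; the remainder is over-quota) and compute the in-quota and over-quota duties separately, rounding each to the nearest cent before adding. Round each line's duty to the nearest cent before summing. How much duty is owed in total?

Line 1 (4214.98, Hesova, 3,808 units, $390,472.32):
Base rate for 4214.98 is $4.21/unit.
Origin Hesova qualifies under the Faron–Hesova agreement and 4214.98 is covered: preferential rate Free applies instead.
The additional-duty order on 4214.98 targets Loros, not Hesova; it does not apply.
Duty = $390,472.32 × 0% = $0.00.
Line 2 (5627.22, Durmark, 3,535 kg, $462,130.55):
Base rate for 5627.22 is 4.5% + $3.33/kg.
Duty = $462,130.55 × 4.5% + 3,535 × $3.33 = $32,567.42.
Line 3 (6310.64, Hesova, 2,703 units, $243,351.09):
Code 6310.64 is under a tariff-rate quota (threshold 952 units). In-quota: 952 units at 0.5%; over-quota: 1,751 units at 13.5%.
Pro-rata value split: in-quota = $243,351.09 × 952/2,703 = $85,708.56; over-quota = $243,351.09 − $85,708.56 = $157,642.53.
In-quota duty = $85,708.56 × 0.5% = $428.54. Over-quota duty = $157,642.53 × 13.5% = $21,281.74.
Line duty = $428.54 + $21,281.74 = $21,710.28.
Total = $0.00 + $32,567.42 + $21,710.28 = $54,277.70.

$54,277.70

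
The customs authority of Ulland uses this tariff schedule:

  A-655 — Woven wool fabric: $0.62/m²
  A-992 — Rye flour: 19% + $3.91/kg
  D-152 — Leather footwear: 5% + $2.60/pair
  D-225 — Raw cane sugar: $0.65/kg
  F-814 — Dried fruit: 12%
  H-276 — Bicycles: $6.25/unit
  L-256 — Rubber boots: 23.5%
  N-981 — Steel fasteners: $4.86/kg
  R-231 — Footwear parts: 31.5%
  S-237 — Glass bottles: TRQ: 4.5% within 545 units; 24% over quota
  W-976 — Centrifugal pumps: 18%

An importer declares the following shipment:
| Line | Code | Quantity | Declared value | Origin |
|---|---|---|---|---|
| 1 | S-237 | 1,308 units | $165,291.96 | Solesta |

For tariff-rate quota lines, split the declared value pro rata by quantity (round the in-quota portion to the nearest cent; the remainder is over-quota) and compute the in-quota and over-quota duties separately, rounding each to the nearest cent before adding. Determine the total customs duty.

Line 1 (S-237, Solesta, 1,308 units, $165,291.96):
Code S-237 is under a tariff-rate quota (threshold 545 units). In-quota: 545 units at 4.5%; over-quota: 763 units at 24%.
Pro-rata value split: in-quota = $165,291.96 × 545/1,308 = $68,871.65; over-quota = $165,291.96 − $68,871.65 = $96,420.31.
In-quota duty = $68,871.65 × 4.5% = $3,099.22. Over-quota duty = $96,420.31 × 24% = $23,140.87.
Line duty = $3,099.22 + $23,140.87 = $26,240.09.

$26,240.09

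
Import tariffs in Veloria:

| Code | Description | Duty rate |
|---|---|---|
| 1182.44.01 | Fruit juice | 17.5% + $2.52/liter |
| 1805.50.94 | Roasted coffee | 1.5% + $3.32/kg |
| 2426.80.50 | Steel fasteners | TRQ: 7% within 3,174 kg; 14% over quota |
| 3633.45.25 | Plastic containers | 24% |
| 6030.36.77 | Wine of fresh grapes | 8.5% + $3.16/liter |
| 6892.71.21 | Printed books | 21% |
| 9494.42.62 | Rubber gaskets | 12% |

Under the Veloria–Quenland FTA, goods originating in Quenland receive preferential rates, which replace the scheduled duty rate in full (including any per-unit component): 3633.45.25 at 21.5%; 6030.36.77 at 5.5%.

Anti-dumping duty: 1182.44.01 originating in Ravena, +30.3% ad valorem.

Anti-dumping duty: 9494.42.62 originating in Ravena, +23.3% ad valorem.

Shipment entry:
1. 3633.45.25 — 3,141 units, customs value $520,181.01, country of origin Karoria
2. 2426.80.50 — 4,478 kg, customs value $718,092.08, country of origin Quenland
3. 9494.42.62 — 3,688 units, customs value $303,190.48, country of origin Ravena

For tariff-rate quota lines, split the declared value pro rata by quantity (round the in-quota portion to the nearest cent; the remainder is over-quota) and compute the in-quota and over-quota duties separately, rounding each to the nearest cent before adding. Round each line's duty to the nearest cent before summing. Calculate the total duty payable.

Line 1 (3633.45.25, Karoria, 3,141 units, $520,181.01):
Base rate for 3633.45.25 is 24%.
3633.45.25 has an FTA preferential rate, but origin Karoria is not Quenland; base rate stands.
Duty = $520,181.01 × 24% = $124,843.44.
Line 2 (2426.80.50, Quenland, 4,478 kg, $718,092.08):
Code 2426.80.50 is under a tariff-rate quota (threshold 3,174 kg). In-quota: 3,174 kg at 7%; over-quota: 1,304 kg at 14%.
Pro-rata value split: in-quota = $718,092.08 × 3,174/4,478 = $508,982.64; over-quota = $718,092.08 − $508,982.64 = $209,109.44.
In-quota duty = $508,982.64 × 7% = $35,628.78. Over-quota duty = $209,109.44 × 14% = $29,275.32.
Line duty = $35,628.78 + $29,275.32 = $64,904.10.
Line 3 (9494.42.62, Ravena, 3,688 units, $303,190.48):
Base rate for 9494.42.62 is 12%.
Additional duty on 9494.42.62 from Ravena: +23.3%. Applied ad valorem rate: 12% + 23.3% = 35.3%.
Duty = $303,190.48 × 35.3% = $107,026.24.
Total = $124,843.44 + $64,904.10 + $107,026.24 = $296,773.78.

$296,773.78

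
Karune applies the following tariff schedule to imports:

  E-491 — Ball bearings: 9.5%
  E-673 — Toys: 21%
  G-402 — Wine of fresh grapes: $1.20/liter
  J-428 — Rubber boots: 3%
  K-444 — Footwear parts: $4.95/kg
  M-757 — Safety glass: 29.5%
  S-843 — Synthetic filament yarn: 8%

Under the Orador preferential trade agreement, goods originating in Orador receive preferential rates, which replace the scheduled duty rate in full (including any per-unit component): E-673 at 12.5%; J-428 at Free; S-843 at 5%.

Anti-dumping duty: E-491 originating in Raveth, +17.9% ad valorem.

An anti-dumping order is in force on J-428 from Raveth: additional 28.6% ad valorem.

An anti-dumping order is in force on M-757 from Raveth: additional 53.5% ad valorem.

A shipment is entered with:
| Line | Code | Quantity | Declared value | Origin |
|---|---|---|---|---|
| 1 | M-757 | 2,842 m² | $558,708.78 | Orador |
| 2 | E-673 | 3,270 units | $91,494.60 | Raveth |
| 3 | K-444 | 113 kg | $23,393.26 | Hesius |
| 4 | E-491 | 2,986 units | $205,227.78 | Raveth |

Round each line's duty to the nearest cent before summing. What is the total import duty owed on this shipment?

$240,824.72

Line 1 (M-757, Orador, 2,842 m², $558,708.78):
Base rate for M-757 is 29.5%.
Origin Orador is the FTA partner but M-757 is not on the preference list; base rate stands.
The additional-duty order on M-757 targets Raveth, not Orador; it does not apply.
Duty = $558,708.78 × 29.5% = $164,819.09.
Line 2 (E-673, Raveth, 3,270 units, $91,494.60):
Base rate for E-673 is 21%.
E-673 has an FTA preferential rate, but origin Raveth is not Orador; base rate stands.
Duty = $91,494.60 × 21% = $19,213.87.
Line 3 (K-444, Hesius, 113 kg, $23,393.26):
Base rate for K-444 is $4.95/kg.
Duty = 113 × $4.95 = $559.35.
Line 4 (E-491, Raveth, 2,986 units, $205,227.78):
Base rate for E-491 is 9.5%.
Additional duty on E-491 from Raveth: +17.9%. Applied ad valorem rate: 9.5% + 17.9% = 27.4%.
Duty = $205,227.78 × 27.4% = $56,232.41.
Total = $164,819.09 + $19,213.87 + $559.35 + $56,232.41 = $240,824.72.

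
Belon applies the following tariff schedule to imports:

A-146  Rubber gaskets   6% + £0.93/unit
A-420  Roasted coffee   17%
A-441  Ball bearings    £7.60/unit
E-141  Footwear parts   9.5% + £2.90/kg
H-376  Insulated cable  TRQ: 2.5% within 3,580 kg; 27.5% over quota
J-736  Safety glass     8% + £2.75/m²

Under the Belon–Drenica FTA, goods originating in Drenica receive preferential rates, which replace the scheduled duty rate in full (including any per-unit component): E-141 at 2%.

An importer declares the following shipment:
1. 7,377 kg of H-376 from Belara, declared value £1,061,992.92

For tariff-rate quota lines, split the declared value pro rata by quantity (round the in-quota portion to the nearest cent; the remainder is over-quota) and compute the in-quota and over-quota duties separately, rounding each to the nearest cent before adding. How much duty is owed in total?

Line 1 (H-376, Belara, 7,377 kg, £1,061,992.92):
Code H-376 is under a tariff-rate quota (threshold 3,580 kg). In-quota: 3,580 kg at 2.5%; over-quota: 3,797 kg at 27.5%.
Pro-rata value split: in-quota = £1,061,992.92 × 3,580/7,377 = £515,376.80; over-quota = £1,061,992.92 − £515,376.80 = £546,616.12.
In-quota duty = £515,376.80 × 2.5% = £12,884.42. Over-quota duty = £546,616.12 × 27.5% = £150,319.43.
Line duty = £12,884.42 + £150,319.43 = £163,203.85.

£163,203.85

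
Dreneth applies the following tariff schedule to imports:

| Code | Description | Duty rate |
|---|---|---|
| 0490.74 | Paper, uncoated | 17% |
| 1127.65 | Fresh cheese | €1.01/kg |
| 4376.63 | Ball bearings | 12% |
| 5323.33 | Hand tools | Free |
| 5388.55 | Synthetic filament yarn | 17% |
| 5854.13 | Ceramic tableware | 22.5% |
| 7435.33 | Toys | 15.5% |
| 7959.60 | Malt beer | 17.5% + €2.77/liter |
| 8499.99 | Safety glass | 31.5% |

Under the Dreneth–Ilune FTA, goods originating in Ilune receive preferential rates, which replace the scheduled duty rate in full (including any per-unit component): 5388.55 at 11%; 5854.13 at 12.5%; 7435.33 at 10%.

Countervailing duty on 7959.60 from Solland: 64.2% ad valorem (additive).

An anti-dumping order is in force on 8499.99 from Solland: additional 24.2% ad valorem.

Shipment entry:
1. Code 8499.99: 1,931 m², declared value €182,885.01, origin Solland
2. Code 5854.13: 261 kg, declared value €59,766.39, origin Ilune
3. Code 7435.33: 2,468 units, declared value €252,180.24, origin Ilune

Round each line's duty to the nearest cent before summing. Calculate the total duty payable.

Line 1 (8499.99, Solland, 1,931 m², €182,885.01):
Base rate for 8499.99 is 31.5%.
Additional duty on 8499.99 from Solland: +24.2%. Applied ad valorem rate: 31.5% + 24.2% = 55.7%.
Duty = €182,885.01 × 55.7% = €101,866.95.
Line 2 (5854.13, Ilune, 261 kg, €59,766.39):
Base rate for 5854.13 is 22.5%.
Origin Ilune qualifies under the Dreneth–Ilune agreement and 5854.13 is covered: preferential rate 12.5% applies instead.
Duty = €59,766.39 × 12.5% = €7,470.80.
Line 3 (7435.33, Ilune, 2,468 units, €252,180.24):
Base rate for 7435.33 is 15.5%.
Origin Ilune qualifies under the Dreneth–Ilune agreement and 7435.33 is covered: preferential rate 10% applies instead.
Duty = €252,180.24 × 10% = €25,218.02.
Total = €101,866.95 + €7,470.80 + €25,218.02 = €134,555.77.

€134,555.77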